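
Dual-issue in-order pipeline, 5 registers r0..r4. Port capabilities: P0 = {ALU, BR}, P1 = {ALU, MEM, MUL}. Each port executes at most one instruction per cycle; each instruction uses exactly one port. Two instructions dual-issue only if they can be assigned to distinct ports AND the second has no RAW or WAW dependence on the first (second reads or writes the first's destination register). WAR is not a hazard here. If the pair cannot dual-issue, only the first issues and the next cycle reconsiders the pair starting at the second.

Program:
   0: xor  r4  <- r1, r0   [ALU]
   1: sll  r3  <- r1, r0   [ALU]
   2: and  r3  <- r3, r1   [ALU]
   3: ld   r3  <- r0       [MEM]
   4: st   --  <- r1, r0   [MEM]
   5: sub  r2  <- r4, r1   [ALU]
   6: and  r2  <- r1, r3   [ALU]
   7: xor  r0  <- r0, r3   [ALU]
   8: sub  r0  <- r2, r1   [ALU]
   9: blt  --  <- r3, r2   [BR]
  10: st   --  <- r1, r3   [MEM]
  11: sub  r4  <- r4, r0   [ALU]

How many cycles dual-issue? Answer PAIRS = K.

  cy0 -> i0/i1 (xor.ALU;sll.ALU) 2-wide
  cy1 -> i2 (and.ALU) WAW r3
  cy2 -> i3 (ld.MEM) no-port MEM/MEM
  cy3 -> i4/i5 (st.MEM;sub.ALU) 2-wide
  cy4 -> i6/i7 (and.ALU;xor.ALU) 2-wide
  cy5 -> i8/i9 (sub.ALU;blt.BR) 2-wide
  cy6 -> i10/i11 (st.MEM;sub.ALU) 2-wide

PAIRS = 5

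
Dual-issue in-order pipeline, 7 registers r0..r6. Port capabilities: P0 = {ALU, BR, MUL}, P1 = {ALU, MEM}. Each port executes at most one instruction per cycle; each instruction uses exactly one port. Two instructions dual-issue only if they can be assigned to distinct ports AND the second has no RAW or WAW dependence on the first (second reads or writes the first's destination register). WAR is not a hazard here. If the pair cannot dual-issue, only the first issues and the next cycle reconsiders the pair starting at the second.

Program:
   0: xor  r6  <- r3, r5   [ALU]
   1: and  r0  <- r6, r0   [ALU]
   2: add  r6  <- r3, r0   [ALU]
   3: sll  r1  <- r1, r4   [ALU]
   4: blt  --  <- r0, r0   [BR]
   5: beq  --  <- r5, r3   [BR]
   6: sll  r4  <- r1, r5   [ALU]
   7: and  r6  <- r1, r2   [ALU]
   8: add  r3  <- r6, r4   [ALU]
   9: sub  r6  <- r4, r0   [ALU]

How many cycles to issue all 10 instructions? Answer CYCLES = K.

  cy0 -> i0 (xor.ALU) RAW r6
  cy1 -> i1 (and.ALU) RAW r0
  cy2 -> i2&i3 (add.ALU/sll.ALU) 2-wide
  cy3 -> i4 (blt.BR) no-port BR/BR
  cy4 -> i5&i6 (beq.BR/sll.ALU) 2-wide
  cy5 -> i7 (and.ALU) RAW r6
  cy6 -> i8&i9 (add.ALU/sub.ALU) 2-wide

CYCLES = 7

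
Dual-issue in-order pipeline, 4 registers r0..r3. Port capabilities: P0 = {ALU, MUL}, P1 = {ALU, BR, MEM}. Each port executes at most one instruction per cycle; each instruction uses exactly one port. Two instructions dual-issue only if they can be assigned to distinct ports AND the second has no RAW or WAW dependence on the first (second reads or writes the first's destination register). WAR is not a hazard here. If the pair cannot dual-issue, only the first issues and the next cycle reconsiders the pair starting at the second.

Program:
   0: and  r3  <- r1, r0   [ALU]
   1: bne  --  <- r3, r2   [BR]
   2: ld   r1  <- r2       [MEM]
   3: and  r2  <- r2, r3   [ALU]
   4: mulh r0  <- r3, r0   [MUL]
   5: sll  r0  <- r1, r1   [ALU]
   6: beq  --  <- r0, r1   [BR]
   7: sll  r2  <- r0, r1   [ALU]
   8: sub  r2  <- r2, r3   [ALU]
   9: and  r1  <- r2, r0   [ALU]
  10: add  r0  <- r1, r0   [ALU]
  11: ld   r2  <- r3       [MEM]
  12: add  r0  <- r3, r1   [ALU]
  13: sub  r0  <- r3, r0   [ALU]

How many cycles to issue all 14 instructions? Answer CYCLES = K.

CYCLES = 11

#0 head=0: and i0 RAW r3
#1 head=1: bne i1 no-port BR/MEM
#2 head=2: ld;and i2/i3 2-wide
#3 head=4: mulh i4 WAW r0
#4 head=5: sll i5 RAW r0
#5 head=6: beq;sll i6/i7 2-wide
#6 head=8: sub i8 RAW r2
#7 head=9: and i9 RAW r1
#8 head=10: add;ld i10/i11 2-wide
#9 head=12: add i12 RAW+WAW r0
#10 head=13: sub i13 tail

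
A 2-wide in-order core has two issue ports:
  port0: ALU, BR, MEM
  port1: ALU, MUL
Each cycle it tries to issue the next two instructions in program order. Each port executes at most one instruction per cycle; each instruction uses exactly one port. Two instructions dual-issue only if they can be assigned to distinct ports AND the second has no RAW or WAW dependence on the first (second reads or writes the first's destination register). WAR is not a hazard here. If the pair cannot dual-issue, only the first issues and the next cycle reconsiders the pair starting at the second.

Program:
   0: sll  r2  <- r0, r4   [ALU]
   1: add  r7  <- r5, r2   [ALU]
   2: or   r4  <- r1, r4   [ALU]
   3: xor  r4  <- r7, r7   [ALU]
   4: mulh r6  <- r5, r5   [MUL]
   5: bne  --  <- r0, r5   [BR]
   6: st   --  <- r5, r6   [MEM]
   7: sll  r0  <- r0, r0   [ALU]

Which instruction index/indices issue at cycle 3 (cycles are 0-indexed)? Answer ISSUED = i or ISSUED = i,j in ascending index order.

ISSUED = 5

  cy0 -> i0 (sll) RAW r2
  cy1 -> i1,i2 (add+or) 2-wide
  cy2 -> i3,i4 (xor+mulh) 2-wide
  cy3 -> i5 (bne) no-port BR/MEM
  cy4 -> i6,i7 (st+sll) 2-wide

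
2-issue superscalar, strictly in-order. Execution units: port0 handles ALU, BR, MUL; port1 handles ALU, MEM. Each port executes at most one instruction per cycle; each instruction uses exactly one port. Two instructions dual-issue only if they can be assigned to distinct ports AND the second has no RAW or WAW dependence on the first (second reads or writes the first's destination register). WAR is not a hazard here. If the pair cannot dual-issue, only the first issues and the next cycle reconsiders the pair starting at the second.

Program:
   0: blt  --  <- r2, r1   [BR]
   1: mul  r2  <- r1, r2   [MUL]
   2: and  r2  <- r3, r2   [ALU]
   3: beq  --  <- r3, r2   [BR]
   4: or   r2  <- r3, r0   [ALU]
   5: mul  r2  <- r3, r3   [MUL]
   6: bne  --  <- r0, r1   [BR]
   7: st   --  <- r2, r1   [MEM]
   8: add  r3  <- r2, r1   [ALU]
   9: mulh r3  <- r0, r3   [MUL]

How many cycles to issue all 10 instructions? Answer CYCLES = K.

CYCLES = 8

c0: i0 blt.BR  no-port BR/MUL
c1: i1 mul.MUL  RAW+WAW r2
c2: i2 and.ALU  RAW r2
c3: i3/i4 beq.BR or.ALU  dual
c4: i5 mul.MUL  no-port MUL/BR
c5: i6/i7 bne.BR st.MEM  dual
c6: i8 add.ALU  RAW+WAW r3
c7: i9 mulh.MUL  tail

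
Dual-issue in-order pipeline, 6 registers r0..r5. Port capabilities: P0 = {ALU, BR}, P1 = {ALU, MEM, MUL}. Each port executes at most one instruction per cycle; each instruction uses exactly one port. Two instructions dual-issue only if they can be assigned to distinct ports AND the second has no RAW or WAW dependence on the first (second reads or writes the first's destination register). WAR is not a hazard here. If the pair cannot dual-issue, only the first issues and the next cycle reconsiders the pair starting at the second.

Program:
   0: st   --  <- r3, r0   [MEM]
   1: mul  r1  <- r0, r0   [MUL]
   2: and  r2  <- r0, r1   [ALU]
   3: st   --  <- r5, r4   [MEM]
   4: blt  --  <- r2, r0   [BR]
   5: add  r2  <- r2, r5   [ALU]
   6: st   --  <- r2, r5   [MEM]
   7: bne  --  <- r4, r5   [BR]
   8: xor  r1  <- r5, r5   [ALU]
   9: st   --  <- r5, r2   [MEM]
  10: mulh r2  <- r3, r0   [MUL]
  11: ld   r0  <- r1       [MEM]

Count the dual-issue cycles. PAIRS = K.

c0: i0 st.MEM  no-port MEM/MUL
c1: i1 mul.MUL  RAW r1
c2: i2+i3 and.ALU/st.MEM  2-wide
c3: i4+i5 blt.BR/add.ALU  2-wide
c4: i6+i7 st.MEM/bne.BR  2-wide
c5: i8+i9 xor.ALU/st.MEM  2-wide
c6: i10 mulh.MUL  no-port MUL/MEM
c7: i11 ld.MEM  tail

PAIRS = 4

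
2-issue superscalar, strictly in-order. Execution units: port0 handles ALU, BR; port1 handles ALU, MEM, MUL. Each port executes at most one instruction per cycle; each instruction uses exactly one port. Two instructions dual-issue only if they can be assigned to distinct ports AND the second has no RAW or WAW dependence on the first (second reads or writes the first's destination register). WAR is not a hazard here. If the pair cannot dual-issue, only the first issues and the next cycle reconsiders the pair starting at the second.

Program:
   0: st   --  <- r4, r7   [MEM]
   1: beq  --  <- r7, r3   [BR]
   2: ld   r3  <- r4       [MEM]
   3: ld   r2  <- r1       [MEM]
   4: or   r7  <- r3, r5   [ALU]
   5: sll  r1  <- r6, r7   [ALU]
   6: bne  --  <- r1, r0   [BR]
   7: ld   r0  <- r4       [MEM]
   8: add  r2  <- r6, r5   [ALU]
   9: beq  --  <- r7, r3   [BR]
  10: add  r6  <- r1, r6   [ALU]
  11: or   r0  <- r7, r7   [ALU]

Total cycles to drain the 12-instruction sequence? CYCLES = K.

[0] i0/i1  st+beq  -- dual
[1] i2  ld  -- no-port MEM/MEM
[2] i3/i4  ld+or  -- dual
[3] i5  sll  -- RAW r1
[4] i6/i7  bne+ld  -- dual
[5] i8/i9  add+beq  -- dual
[6] i10/i11  add+or  -- dual

CYCLES = 7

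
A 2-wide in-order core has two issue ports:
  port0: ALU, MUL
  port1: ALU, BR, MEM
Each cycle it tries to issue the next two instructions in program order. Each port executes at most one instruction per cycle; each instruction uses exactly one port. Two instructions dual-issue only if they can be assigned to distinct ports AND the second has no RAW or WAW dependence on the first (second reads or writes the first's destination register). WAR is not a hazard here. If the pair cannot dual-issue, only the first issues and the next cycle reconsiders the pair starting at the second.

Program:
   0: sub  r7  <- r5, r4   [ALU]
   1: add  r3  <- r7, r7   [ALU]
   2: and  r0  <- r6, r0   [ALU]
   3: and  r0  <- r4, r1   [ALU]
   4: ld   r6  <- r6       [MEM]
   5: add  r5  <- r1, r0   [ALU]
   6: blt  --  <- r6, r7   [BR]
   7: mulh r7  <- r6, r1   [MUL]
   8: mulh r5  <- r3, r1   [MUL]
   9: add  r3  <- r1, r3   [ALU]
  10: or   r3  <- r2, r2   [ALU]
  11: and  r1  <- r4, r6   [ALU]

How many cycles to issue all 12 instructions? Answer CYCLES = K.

CYCLES = 7

t=0 i0:sub.ALU ; RAW r7
t=1 i1&i2:add.ALU/and.ALU ; 2-wide
t=2 i3&i4:and.ALU/ld.MEM ; 2-wide
t=3 i5&i6:add.ALU/blt.BR ; 2-wide
t=4 i7:mulh.MUL ; no-port MUL/MUL
t=5 i8&i9:mulh.MUL/add.ALU ; 2-wide
t=6 i10&i11:or.ALU/and.ALU ; 2-wide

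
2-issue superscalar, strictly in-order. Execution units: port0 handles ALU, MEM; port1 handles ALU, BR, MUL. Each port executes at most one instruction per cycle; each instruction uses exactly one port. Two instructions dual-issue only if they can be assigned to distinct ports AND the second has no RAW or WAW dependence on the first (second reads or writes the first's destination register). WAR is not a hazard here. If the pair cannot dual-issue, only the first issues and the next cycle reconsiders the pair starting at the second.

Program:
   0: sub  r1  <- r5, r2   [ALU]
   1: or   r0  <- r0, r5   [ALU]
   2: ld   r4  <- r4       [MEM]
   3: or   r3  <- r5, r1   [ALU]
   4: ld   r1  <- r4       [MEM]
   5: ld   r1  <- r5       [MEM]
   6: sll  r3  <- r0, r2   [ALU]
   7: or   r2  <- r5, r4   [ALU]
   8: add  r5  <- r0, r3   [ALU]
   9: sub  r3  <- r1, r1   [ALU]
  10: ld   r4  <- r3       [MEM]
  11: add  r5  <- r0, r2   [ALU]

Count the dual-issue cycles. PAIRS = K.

PAIRS = 5

[0] i0+i1  sub.ALU+or.ALU  -- pair
[1] i2+i3  ld.MEM+or.ALU  -- pair
[2] i4  ld.MEM  -- no-port MEM/MEM
[3] i5+i6  ld.MEM+sll.ALU  -- pair
[4] i7+i8  or.ALU+add.ALU  -- pair
[5] i9  sub.ALU  -- RAW r3
[6] i10+i11  ld.MEM+add.ALU  -- pair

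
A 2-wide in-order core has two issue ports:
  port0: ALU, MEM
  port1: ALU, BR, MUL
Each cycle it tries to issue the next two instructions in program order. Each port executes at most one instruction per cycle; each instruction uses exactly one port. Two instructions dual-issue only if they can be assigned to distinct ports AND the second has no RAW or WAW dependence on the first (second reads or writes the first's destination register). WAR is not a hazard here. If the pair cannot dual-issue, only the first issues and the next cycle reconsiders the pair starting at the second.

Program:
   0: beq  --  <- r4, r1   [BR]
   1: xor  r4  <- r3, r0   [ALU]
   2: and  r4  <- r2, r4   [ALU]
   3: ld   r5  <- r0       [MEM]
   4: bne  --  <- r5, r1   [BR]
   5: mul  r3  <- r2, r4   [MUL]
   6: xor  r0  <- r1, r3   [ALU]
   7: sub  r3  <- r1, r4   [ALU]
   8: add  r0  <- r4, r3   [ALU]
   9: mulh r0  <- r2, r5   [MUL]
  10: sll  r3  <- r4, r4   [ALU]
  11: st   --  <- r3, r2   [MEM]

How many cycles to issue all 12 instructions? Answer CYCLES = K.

c0: i0/i1 beq xor  pair
c1: i2/i3 and ld  pair
c2: i4 bne  no-port BR/MUL
c3: i5 mul  RAW r3
c4: i6/i7 xor sub  pair
c5: i8 add  WAW r0
c6: i9/i10 mulh sll  pair
c7: i11 st  tail

CYCLES = 8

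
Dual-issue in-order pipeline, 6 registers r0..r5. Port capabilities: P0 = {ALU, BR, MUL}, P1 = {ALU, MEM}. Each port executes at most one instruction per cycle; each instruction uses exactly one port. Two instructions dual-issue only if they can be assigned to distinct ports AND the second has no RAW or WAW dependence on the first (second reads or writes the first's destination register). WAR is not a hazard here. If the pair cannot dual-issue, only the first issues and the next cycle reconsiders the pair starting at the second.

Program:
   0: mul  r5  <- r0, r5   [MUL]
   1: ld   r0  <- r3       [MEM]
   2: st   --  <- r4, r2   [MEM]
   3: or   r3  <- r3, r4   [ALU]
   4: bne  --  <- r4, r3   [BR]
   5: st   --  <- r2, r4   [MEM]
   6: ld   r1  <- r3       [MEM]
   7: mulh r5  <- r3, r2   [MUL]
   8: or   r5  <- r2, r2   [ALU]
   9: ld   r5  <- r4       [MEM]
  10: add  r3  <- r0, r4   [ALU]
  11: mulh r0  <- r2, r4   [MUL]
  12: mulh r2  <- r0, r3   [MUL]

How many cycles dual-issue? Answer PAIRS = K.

PAIRS = 5

  cy0 -> i0+i1 (mul.MUL+ld.MEM) dual
  cy1 -> i2+i3 (st.MEM+or.ALU) dual
  cy2 -> i4+i5 (bne.BR+st.MEM) dual
  cy3 -> i6+i7 (ld.MEM+mulh.MUL) dual
  cy4 -> i8 (or.ALU) WAW r5
  cy5 -> i9+i10 (ld.MEM+add.ALU) dual
  cy6 -> i11 (mulh.MUL) no-port MUL/MUL
  cy7 -> i12 (mulh.MUL) tail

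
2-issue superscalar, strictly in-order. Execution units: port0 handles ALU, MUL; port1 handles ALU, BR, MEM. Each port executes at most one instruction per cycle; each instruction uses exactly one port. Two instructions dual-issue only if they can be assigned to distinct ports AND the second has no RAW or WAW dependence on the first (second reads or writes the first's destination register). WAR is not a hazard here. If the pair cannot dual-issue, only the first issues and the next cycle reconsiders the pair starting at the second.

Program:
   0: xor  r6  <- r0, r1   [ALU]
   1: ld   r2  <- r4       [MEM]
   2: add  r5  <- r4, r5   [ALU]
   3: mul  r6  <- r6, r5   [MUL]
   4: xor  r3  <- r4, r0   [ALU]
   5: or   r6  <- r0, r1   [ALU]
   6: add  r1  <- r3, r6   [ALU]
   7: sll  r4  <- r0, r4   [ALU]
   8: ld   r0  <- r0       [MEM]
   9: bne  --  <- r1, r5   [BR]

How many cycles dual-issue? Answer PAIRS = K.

PAIRS = 3

#0 head=0: xor.ALU/ld.MEM i0&i1 dual
#1 head=2: add.ALU i2 RAW r5
#2 head=3: mul.MUL/xor.ALU i3&i4 dual
#3 head=5: or.ALU i5 RAW r6
#4 head=6: add.ALU/sll.ALU i6&i7 dual
#5 head=8: ld.MEM i8 no-port MEM/BR
#6 head=9: bne.BR i9 tail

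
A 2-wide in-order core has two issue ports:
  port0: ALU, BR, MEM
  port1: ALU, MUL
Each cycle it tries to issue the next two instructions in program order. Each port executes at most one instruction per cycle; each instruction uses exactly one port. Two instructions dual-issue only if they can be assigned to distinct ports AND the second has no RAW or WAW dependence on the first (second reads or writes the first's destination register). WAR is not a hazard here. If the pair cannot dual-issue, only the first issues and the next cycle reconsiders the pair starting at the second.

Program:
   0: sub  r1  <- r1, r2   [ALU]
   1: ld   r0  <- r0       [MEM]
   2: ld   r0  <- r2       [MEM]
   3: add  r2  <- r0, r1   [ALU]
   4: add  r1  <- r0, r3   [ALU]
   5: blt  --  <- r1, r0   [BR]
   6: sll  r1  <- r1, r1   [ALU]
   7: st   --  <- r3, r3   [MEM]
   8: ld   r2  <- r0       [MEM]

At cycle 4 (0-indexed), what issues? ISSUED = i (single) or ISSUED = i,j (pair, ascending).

ISSUED = 7

c0: i0+i1 sub.ALU;ld.MEM  dual
c1: i2 ld.MEM  RAW r0
c2: i3+i4 add.ALU;add.ALU  dual
c3: i5+i6 blt.BR;sll.ALU  dual
c4: i7 st.MEM  no-port MEM/MEM
c5: i8 ld.MEM  tail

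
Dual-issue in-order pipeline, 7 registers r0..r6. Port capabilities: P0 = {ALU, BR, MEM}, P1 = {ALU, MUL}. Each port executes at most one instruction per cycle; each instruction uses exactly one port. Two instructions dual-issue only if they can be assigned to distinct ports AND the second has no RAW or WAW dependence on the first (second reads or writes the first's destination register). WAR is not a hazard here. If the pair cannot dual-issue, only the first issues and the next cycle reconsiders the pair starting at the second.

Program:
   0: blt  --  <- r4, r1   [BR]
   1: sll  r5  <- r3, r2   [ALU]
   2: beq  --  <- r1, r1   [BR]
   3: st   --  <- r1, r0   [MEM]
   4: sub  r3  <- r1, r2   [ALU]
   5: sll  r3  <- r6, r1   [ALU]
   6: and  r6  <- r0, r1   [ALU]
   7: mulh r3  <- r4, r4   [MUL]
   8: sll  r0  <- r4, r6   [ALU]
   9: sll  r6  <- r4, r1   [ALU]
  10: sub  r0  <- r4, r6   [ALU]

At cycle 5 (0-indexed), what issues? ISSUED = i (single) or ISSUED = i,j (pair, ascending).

ISSUED = 9

[0] i0/i1  blt.BR/sll.ALU  -- pair
[1] i2  beq.BR  -- no-port BR/MEM
[2] i3/i4  st.MEM/sub.ALU  -- pair
[3] i5/i6  sll.ALU/and.ALU  -- pair
[4] i7/i8  mulh.MUL/sll.ALU  -- pair
[5] i9  sll.ALU  -- RAW r6
[6] i10  sub.ALU  -- tail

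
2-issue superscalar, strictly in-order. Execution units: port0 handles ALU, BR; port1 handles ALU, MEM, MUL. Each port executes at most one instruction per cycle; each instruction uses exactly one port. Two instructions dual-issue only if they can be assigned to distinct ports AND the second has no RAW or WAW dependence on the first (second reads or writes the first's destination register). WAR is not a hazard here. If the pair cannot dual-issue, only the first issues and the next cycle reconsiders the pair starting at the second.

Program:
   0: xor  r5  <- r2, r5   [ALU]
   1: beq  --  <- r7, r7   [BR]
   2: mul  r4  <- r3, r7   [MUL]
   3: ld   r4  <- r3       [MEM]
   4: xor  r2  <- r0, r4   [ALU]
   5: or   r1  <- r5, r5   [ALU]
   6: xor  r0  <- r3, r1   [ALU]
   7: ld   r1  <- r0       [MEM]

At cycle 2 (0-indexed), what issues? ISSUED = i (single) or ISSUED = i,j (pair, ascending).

#0 head=0: xor/beq i0&i1 dual
#1 head=2: mul i2 no-port MUL/MEM
#2 head=3: ld i3 RAW r4
#3 head=4: xor/or i4&i5 dual
#4 head=6: xor i6 RAW r0
#5 head=7: ld i7 tail

ISSUED = 3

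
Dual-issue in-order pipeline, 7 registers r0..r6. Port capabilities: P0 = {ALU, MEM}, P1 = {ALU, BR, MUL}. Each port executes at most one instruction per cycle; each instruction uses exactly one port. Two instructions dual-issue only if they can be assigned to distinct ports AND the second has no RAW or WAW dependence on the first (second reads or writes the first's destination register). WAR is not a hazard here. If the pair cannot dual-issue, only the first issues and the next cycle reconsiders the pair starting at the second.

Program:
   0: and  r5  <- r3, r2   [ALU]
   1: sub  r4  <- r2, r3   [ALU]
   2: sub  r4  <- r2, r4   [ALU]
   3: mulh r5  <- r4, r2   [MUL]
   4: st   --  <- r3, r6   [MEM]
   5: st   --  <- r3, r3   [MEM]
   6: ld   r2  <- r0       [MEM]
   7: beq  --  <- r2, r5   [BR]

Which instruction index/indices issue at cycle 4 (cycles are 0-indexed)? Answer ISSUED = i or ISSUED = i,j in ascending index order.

#0 head=0: and sub i0+i1 pair
#1 head=2: sub i2 RAW r4
#2 head=3: mulh st i3+i4 pair
#3 head=5: st i5 no-port MEM/MEM
#4 head=6: ld i6 RAW r2
#5 head=7: beq i7 tail

ISSUED = 6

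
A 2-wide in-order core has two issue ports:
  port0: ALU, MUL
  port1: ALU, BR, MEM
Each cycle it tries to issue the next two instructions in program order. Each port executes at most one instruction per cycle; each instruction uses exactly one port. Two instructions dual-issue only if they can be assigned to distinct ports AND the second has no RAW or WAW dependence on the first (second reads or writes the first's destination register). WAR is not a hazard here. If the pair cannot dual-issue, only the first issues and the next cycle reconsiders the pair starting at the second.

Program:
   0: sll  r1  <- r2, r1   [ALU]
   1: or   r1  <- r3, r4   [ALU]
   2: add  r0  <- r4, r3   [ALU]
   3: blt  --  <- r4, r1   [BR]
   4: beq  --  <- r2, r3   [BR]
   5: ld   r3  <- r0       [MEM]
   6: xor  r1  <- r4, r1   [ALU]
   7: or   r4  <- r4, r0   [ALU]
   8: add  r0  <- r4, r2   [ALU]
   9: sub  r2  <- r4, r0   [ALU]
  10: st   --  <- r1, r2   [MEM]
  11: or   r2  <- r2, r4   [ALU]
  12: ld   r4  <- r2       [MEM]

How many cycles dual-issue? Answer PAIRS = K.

#0 head=0: sll.ALU i0 WAW r1
#1 head=1: or.ALU add.ALU i1&i2 pair
#2 head=3: blt.BR i3 no-port BR/BR
#3 head=4: beq.BR i4 no-port BR/MEM
#4 head=5: ld.MEM xor.ALU i5&i6 pair
#5 head=7: or.ALU i7 RAW r4
#6 head=8: add.ALU i8 RAW r0
#7 head=9: sub.ALU i9 RAW r2
#8 head=10: st.MEM or.ALU i10&i11 pair
#9 head=12: ld.MEM i12 tail

PAIRS = 3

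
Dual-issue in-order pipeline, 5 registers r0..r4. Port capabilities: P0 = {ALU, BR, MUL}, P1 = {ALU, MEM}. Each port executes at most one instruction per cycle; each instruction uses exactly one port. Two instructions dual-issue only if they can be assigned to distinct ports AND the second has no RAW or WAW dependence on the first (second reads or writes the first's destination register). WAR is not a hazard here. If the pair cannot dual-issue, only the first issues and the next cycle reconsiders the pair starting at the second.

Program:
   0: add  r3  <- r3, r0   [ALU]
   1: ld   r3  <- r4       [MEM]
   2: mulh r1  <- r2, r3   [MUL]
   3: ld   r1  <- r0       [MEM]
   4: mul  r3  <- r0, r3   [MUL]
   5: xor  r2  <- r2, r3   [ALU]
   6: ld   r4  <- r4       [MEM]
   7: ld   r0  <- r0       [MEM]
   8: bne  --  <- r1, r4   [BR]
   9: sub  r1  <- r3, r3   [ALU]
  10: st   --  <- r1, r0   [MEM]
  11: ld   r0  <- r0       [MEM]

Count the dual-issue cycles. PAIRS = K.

#0 head=0: add.ALU i0 WAW r3
#1 head=1: ld.MEM i1 RAW r3
#2 head=2: mulh.MUL i2 WAW r1
#3 head=3: ld.MEM+mul.MUL i3&i4 dual
#4 head=5: xor.ALU+ld.MEM i5&i6 dual
#5 head=7: ld.MEM+bne.BR i7&i8 dual
#6 head=9: sub.ALU i9 RAW r1
#7 head=10: st.MEM i10 no-port MEM/MEM
#8 head=11: ld.MEM i11 tail

PAIRS = 3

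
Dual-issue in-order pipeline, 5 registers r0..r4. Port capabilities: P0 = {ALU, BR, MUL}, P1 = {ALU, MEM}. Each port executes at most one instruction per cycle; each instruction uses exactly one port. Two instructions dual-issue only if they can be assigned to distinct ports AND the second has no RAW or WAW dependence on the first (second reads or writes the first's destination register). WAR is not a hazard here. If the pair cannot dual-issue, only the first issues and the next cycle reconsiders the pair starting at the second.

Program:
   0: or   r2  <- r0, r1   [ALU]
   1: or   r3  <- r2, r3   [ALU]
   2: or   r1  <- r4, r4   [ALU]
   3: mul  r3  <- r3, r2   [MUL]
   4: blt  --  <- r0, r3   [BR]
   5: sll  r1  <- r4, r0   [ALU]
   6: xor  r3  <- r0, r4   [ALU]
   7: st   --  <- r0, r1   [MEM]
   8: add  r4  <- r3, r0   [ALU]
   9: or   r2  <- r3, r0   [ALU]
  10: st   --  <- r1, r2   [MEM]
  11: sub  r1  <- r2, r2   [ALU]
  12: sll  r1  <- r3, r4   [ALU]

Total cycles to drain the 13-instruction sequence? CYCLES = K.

c0: i0 or.ALU  RAW r2
c1: i1,i2 or.ALU or.ALU  2-wide
c2: i3 mul.MUL  no-port MUL/BR
c3: i4,i5 blt.BR sll.ALU  2-wide
c4: i6,i7 xor.ALU st.MEM  2-wide
c5: i8,i9 add.ALU or.ALU  2-wide
c6: i10,i11 st.MEM sub.ALU  2-wide
c7: i12 sll.ALU  tail

CYCLES = 8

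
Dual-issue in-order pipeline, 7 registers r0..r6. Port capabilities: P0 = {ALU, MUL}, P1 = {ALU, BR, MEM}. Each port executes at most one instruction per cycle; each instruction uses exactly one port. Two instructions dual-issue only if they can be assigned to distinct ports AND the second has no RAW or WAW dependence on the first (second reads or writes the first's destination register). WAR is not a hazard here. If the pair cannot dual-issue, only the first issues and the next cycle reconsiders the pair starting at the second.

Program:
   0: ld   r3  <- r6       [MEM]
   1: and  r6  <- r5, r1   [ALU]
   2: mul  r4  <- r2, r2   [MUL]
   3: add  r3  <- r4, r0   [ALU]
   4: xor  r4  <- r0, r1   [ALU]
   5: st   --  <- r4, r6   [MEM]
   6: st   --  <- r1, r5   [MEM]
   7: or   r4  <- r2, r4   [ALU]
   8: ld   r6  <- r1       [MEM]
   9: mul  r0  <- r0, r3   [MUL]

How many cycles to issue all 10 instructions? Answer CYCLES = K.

CYCLES = 6

0. ld.MEM/and.ALU @i0&i1  | 2-wide
1. mul.MUL @i2  | RAW r4
2. add.ALU/xor.ALU @i3&i4  | 2-wide
3. st.MEM @i5  | no-port MEM/MEM
4. st.MEM/or.ALU @i6&i7  | 2-wide
5. ld.MEM/mul.MUL @i8&i9  | 2-wide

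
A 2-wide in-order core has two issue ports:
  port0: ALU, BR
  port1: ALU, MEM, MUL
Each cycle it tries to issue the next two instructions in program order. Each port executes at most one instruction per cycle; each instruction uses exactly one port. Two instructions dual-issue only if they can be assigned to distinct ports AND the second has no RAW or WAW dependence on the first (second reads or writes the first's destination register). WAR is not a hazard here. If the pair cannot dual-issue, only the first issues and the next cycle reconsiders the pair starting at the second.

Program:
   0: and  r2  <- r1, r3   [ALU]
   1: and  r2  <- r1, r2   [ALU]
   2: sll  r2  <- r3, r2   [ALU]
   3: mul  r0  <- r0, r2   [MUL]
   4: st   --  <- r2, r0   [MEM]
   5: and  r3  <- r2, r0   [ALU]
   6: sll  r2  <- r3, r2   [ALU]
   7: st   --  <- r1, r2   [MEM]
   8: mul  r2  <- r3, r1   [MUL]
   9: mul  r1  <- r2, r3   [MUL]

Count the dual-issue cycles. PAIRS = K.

#0 head=0: and i0 RAW+WAW r2
#1 head=1: and i1 RAW+WAW r2
#2 head=2: sll i2 RAW r2
#3 head=3: mul i3 no-port MUL/MEM
#4 head=4: st;and i4,i5 2-wide
#5 head=6: sll i6 RAW r2
#6 head=7: st i7 no-port MEM/MUL
#7 head=8: mul i8 no-port MUL/MUL
#8 head=9: mul i9 tail

PAIRS = 1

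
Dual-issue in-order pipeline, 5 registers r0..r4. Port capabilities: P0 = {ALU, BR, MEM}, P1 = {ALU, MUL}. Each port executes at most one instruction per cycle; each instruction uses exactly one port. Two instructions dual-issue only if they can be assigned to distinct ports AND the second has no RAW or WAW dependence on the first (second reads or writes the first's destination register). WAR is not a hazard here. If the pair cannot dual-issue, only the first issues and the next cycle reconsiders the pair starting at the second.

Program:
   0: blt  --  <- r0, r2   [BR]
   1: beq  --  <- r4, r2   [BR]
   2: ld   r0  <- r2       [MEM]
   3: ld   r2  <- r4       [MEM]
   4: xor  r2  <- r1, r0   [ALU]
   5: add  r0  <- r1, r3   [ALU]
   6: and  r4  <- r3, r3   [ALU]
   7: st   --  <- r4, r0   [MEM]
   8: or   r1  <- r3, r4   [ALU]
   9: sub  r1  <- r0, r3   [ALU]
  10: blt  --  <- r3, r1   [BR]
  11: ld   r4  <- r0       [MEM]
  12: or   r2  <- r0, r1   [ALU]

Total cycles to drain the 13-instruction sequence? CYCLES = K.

CYCLES = 10

[0] i0  blt  -- no-port BR/BR
[1] i1  beq  -- no-port BR/MEM
[2] i2  ld  -- no-port MEM/MEM
[3] i3  ld  -- WAW r2
[4] i4,i5  xor+add  -- pair
[5] i6  and  -- RAW r4
[6] i7,i8  st+or  -- pair
[7] i9  sub  -- RAW r1
[8] i10  blt  -- no-port BR/MEM
[9] i11,i12  ld+or  -- pair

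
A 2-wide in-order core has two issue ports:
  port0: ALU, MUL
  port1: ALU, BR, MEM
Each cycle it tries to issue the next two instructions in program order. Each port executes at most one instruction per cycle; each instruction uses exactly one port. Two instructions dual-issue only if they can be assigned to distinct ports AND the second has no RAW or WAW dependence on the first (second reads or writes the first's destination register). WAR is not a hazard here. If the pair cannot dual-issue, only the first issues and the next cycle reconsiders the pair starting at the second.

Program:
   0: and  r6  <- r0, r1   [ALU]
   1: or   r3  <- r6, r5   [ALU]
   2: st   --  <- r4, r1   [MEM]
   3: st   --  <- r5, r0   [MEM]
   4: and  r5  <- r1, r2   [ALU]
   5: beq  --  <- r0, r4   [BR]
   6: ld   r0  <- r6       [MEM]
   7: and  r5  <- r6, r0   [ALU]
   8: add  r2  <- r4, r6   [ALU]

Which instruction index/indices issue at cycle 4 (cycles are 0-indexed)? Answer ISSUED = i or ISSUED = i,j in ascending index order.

ISSUED = 6

c0: i0 and  RAW r6
c1: i1,i2 or/st  pair
c2: i3,i4 st/and  pair
c3: i5 beq  no-port BR/MEM
c4: i6 ld  RAW r0
c5: i7,i8 and/add  pair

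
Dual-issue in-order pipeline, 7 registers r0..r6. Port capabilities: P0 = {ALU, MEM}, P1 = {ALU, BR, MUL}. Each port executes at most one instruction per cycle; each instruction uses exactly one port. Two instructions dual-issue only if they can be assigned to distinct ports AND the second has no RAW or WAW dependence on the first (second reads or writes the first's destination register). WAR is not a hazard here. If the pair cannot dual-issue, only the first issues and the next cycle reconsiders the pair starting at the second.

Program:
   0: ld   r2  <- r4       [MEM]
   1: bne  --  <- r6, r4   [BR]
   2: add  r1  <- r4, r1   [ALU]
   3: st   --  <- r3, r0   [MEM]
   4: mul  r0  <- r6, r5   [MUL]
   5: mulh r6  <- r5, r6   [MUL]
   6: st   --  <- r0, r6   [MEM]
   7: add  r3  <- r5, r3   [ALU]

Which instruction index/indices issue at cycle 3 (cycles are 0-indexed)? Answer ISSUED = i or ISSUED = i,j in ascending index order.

#0 head=0: ld+bne i0&i1 2-wide
#1 head=2: add+st i2&i3 2-wide
#2 head=4: mul i4 no-port MUL/MUL
#3 head=5: mulh i5 RAW r6
#4 head=6: st+add i6&i7 2-wide

ISSUED = 5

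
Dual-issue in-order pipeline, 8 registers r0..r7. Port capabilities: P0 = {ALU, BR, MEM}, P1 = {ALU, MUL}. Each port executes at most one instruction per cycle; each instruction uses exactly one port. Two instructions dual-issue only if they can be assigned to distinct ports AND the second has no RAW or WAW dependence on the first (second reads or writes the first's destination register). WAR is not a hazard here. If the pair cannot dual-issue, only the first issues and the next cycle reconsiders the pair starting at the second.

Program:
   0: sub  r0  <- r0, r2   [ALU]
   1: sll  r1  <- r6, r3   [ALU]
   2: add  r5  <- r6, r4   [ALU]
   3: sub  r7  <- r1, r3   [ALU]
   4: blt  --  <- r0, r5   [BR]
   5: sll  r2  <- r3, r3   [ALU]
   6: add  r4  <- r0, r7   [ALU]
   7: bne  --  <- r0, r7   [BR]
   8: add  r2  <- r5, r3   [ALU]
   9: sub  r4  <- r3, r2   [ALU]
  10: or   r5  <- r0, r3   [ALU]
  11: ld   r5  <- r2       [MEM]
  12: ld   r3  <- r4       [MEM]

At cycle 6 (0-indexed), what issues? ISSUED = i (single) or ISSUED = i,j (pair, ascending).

t=0 i0/i1:sub+sll ; pair
t=1 i2/i3:add+sub ; pair
t=2 i4/i5:blt+sll ; pair
t=3 i6/i7:add+bne ; pair
t=4 i8:add ; RAW r2
t=5 i9/i10:sub+or ; pair
t=6 i11:ld ; no-port MEM/MEM
t=7 i12:ld ; tail

ISSUED = 11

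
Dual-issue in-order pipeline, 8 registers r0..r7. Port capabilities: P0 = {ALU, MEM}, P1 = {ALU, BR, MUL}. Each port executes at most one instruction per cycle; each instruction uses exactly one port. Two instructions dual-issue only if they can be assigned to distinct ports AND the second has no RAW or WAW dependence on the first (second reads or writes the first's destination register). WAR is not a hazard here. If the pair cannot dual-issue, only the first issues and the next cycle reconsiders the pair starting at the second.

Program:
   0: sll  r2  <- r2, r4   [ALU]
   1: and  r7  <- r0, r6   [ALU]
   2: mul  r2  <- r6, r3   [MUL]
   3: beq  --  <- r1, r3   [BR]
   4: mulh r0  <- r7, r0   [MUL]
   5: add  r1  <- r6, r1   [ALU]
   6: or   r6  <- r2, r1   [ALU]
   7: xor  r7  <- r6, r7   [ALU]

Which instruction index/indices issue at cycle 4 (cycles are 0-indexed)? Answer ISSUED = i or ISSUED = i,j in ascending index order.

[0] i0,i1  sll.ALU;and.ALU  -- 2-wide
[1] i2  mul.MUL  -- no-port MUL/BR
[2] i3  beq.BR  -- no-port BR/MUL
[3] i4,i5  mulh.MUL;add.ALU  -- 2-wide
[4] i6  or.ALU  -- RAW r6
[5] i7  xor.ALU  -- tail

ISSUED = 6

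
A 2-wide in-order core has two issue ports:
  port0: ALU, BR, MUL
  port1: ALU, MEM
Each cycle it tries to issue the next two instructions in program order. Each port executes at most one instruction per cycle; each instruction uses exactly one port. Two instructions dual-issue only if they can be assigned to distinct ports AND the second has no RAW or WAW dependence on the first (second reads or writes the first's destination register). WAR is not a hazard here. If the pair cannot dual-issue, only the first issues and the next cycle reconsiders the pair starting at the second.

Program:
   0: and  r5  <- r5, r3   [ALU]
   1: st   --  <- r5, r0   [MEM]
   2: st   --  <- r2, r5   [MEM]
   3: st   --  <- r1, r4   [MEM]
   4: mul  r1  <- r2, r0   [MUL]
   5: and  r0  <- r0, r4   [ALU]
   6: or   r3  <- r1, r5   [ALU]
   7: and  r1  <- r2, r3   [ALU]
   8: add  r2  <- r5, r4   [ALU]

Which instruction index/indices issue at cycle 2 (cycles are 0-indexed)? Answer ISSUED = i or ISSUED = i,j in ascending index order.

#0 head=0: and.ALU i0 RAW r5
#1 head=1: st.MEM i1 no-port MEM/MEM
#2 head=2: st.MEM i2 no-port MEM/MEM
#3 head=3: st.MEM+mul.MUL i3&i4 2-wide
#4 head=5: and.ALU+or.ALU i5&i6 2-wide
#5 head=7: and.ALU+add.ALU i7&i8 2-wide

ISSUED = 2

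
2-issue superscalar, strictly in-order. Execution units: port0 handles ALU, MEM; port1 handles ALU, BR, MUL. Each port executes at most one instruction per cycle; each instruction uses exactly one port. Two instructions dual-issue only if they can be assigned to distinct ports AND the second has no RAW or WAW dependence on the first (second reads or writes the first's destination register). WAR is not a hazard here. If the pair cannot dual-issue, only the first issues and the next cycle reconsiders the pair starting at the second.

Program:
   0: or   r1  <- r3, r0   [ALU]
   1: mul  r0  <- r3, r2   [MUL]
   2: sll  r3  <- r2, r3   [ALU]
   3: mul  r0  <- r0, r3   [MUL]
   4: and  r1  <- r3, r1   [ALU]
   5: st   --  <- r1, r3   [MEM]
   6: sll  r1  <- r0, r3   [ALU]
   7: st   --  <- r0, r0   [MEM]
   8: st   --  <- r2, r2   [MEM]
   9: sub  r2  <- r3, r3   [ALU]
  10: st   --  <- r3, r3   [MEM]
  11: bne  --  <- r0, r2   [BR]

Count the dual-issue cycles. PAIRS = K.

0. or;mul @i0+i1  | 2-wide
1. sll @i2  | RAW r3
2. mul;and @i3+i4  | 2-wide
3. st;sll @i5+i6  | 2-wide
4. st @i7  | no-port MEM/MEM
5. st;sub @i8+i9  | 2-wide
6. st;bne @i10+i11  | 2-wide

PAIRS = 5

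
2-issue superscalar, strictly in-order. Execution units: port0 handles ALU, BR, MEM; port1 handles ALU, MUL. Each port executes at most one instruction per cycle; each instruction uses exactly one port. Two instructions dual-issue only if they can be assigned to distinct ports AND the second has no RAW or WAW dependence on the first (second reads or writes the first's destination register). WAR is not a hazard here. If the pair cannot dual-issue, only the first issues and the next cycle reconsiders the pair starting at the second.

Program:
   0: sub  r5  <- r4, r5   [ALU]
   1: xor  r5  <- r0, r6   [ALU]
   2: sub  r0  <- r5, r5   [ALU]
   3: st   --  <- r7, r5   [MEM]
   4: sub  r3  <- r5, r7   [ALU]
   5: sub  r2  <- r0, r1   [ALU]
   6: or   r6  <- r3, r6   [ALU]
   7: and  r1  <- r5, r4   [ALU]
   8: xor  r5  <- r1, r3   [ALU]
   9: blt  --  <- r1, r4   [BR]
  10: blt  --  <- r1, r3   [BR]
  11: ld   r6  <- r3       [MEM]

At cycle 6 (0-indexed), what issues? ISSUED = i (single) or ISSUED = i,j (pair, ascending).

#0 head=0: sub i0 WAW r5
#1 head=1: xor i1 RAW r5
#2 head=2: sub+st i2+i3 dual
#3 head=4: sub+sub i4+i5 dual
#4 head=6: or+and i6+i7 dual
#5 head=8: xor+blt i8+i9 dual
#6 head=10: blt i10 no-port BR/MEM
#7 head=11: ld i11 tail

ISSUED = 10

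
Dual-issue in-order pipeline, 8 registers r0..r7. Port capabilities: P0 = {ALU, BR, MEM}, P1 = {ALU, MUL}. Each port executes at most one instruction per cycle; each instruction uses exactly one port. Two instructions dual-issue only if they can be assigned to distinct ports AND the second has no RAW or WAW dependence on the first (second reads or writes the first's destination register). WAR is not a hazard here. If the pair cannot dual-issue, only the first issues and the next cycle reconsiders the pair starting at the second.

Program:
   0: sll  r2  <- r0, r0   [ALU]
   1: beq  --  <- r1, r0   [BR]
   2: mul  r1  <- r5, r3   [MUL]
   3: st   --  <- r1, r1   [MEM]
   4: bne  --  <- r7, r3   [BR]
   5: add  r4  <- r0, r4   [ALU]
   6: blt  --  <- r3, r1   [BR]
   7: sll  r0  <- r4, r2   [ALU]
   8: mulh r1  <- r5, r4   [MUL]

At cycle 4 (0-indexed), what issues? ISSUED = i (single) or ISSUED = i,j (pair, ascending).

  cy0 -> i0+i1 (sll.ALU beq.BR) dual
  cy1 -> i2 (mul.MUL) RAW r1
  cy2 -> i3 (st.MEM) no-port MEM/BR
  cy3 -> i4+i5 (bne.BR add.ALU) dual
  cy4 -> i6+i7 (blt.BR sll.ALU) dual
  cy5 -> i8 (mulh.MUL) tail

ISSUED = 6,7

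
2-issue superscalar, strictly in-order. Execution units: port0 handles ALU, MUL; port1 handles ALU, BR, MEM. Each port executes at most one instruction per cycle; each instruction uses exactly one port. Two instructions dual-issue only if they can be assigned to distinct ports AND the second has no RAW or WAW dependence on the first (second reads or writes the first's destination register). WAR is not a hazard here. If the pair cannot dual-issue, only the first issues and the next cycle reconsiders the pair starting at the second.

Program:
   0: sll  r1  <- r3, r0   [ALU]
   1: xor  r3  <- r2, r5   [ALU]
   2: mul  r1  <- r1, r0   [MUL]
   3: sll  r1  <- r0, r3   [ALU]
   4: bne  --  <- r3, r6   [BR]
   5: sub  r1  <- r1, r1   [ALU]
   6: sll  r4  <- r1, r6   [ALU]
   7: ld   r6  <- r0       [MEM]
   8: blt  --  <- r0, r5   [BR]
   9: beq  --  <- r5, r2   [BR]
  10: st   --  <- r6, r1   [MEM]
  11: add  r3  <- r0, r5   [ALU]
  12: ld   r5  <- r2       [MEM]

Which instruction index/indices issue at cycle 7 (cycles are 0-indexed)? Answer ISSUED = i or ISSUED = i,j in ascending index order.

c0: i0,i1 sll+xor  pair
c1: i2 mul  WAW r1
c2: i3,i4 sll+bne  pair
c3: i5 sub  RAW r1
c4: i6,i7 sll+ld  pair
c5: i8 blt  no-port BR/BR
c6: i9 beq  no-port BR/MEM
c7: i10,i11 st+add  pair
c8: i12 ld  tail

ISSUED = 10,11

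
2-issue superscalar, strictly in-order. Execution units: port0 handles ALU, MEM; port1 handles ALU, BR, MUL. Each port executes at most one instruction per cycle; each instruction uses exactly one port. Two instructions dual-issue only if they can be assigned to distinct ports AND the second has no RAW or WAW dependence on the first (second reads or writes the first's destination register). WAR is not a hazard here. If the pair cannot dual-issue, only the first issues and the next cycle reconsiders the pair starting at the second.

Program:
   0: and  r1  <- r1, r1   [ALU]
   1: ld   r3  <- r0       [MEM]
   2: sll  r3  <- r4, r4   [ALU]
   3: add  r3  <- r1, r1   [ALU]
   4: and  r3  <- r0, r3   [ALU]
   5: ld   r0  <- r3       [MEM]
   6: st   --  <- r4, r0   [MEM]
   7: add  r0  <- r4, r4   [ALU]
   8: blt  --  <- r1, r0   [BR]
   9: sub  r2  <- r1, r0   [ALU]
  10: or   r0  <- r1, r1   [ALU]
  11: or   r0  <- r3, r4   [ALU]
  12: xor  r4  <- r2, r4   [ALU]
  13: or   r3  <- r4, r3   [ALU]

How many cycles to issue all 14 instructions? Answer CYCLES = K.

CYCLES = 10

  cy0 -> i0&i1 (and ld) dual
  cy1 -> i2 (sll) WAW r3
  cy2 -> i3 (add) RAW+WAW r3
  cy3 -> i4 (and) RAW r3
  cy4 -> i5 (ld) no-port MEM/MEM
  cy5 -> i6&i7 (st add) dual
  cy6 -> i8&i9 (blt sub) dual
  cy7 -> i10 (or) WAW r0
  cy8 -> i11&i12 (or xor) dual
  cy9 -> i13 (or) tail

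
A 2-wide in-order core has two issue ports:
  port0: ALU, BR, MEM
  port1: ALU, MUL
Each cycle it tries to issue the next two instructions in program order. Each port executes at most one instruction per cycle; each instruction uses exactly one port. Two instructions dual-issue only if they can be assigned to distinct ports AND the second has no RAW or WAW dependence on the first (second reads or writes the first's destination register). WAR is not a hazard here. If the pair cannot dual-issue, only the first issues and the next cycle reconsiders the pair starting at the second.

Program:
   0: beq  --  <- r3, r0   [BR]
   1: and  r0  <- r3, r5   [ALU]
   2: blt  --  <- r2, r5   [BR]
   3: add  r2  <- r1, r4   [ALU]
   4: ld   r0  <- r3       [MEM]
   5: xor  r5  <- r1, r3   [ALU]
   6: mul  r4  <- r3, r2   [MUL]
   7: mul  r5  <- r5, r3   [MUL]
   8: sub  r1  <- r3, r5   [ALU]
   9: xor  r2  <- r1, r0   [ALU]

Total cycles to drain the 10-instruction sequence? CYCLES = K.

  cy0 -> i0+i1 (beq+and) dual
  cy1 -> i2+i3 (blt+add) dual
  cy2 -> i4+i5 (ld+xor) dual
  cy3 -> i6 (mul) no-port MUL/MUL
  cy4 -> i7 (mul) RAW r5
  cy5 -> i8 (sub) RAW r1
  cy6 -> i9 (xor) tail

CYCLES = 7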